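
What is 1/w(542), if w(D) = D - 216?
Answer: 1/326 ≈ 0.0030675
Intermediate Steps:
w(D) = -216 + D
1/w(542) = 1/(-216 + 542) = 1/326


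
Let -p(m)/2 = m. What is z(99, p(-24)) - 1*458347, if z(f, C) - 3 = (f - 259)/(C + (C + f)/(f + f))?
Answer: -1474503208/3217 ≈ -4.5835e+5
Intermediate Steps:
p(m) = -2*m
z(f, C) = 3 + (-259 + f)/(C + (C + f)/(2*f)) (z(f, C) = 3 + (f - 259)/(C + (C + f)/(f + f)) = 3 + (-259 + f)/(C + (C + f)/((2*f))) = 3 + (-259 + f)/(C + (C + f)*(1/(2*f))) = 3 + (-259 + f)/(C + (C + f)/(2*f)))
z(99, p(-24)) - 1*458347 = (-515*99 + 2*99**2 + 3*(-2*(-24)) + 6*(-2*(-24))*99)/(-2*(-24) + 99 + 2*(-2*(-24))*99) - 1*458347 = (-50985 + 2*9801 + 3*48 + 6*48*99)/(48 + 99 + 2*48*99) - 458347 = (-50985 + 19602 + 144 + 28512)/(48 + 99 + 9504) - 458347 = -2727/9651 - 458347 = (1/9651)*(-2727) - 458347 = -909/3217 - 458347 = -1474503208/3217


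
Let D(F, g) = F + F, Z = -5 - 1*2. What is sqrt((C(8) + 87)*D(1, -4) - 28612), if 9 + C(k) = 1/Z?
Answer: I*sqrt(1394358)/7 ≈ 168.69*I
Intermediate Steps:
Z = -7 (Z = -5 - 2 = -7)
D(F, g) = 2*F
C(k) = -64/7 (C(k) = -9 + 1/(-7) = -9 - 1/7 = -64/7)
sqrt((C(8) + 87)*D(1, -4) - 28612) = sqrt((-64/7 + 87)*(2*1) - 28612) = sqrt((545/7)*2 - 28612) = sqrt(1090/7 - 28612) = sqrt(-199194/7) = I*sqrt(1394358)/7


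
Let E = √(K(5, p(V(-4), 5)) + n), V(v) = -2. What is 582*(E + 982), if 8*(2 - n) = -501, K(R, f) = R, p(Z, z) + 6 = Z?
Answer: 571524 + 291*√1114/2 ≈ 5.7638e+5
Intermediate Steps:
p(Z, z) = -6 + Z
n = 517/8 (n = 2 - ⅛*(-501) = 2 + 501/8 = 517/8 ≈ 64.625)
E = √1114/4 (E = √(5 + 517/8) = √(557/8) = √1114/4 ≈ 8.3442)
582*(E + 982) = 582*(√1114/4 + 982) = 582*(982 + √1114/4) = 571524 + 291*√1114/2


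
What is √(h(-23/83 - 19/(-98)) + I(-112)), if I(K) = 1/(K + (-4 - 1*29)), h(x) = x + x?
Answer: 2*I*√307590530/84245 ≈ 0.41636*I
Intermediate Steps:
h(x) = 2*x
I(K) = 1/(-33 + K) (I(K) = 1/(K + (-4 - 29)) = 1/(K - 33) = 1/(-33 + K))
√(h(-23/83 - 19/(-98)) + I(-112)) = √(2*(-23/83 - 19/(-98)) + 1/(-33 - 112)) = √(2*(-23*1/83 - 19*(-1/98)) + 1/(-145)) = √(2*(-23/83 + 19/98) - 1/145) = √(2*(-677/8134) - 1/145) = √(-677/4067 - 1/145) = √(-102232/589715) = 2*I*√307590530/84245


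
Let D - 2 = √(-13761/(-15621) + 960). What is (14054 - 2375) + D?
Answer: 11681 + 3*√2894691061/5207 ≈ 11712.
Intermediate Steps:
D = 2 + 3*√2894691061/5207 (D = 2 + √(-13761/(-15621) + 960) = 2 + √(-13761*(-1/15621) + 960) = 2 + √(4587/5207 + 960) = 2 + √(5003307/5207) = 2 + 3*√2894691061/5207 ≈ 32.998)
(14054 - 2375) + D = (14054 - 2375) + (2 + 3*√2894691061/5207) = 11679 + (2 + 3*√2894691061/5207) = 11681 + 3*√2894691061/5207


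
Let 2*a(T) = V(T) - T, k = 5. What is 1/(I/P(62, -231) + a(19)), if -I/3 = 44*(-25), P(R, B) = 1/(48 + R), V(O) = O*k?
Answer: 1/363038 ≈ 2.7545e-6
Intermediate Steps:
V(O) = 5*O (V(O) = O*5 = 5*O)
I = 3300 (I = -132*(-25) = -3*(-1100) = 3300)
a(T) = 2*T (a(T) = (5*T - T)/2 = (4*T)/2 = 2*T)
1/(I/P(62, -231) + a(19)) = 1/(3300/(1/(48 + 62)) + 2*19) = 1/(3300/(1/110) + 38) = 1/(3300*110 + 38) = 1/(363000 + 38) = 1/363038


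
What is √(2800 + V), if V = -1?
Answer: 3*√311 ≈ 52.906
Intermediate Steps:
√(2800 + V) = √(2800 - 1) = √2799 = 3*√311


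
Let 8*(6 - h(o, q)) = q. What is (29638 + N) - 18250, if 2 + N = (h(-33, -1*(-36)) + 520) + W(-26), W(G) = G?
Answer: 23763/2 ≈ 11882.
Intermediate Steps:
h(o, q) = 6 - q/8
N = 987/2 (N = -2 + (((6 - (-1)*(-36)/8) + 520) - 26) = -2 + (((6 - 1/8*36) + 520) - 26) = -2 + (((6 - 9/2) + 520) - 26) = -2 + ((3/2 + 520) - 26) = -2 + (1043/2 - 26) = -2 + 991/2 = 987/2 ≈ 493.50)
(29638 + N) - 18250 = (29638 + 987/2) - 18250 = 60263/2 - 18250 = 23763/2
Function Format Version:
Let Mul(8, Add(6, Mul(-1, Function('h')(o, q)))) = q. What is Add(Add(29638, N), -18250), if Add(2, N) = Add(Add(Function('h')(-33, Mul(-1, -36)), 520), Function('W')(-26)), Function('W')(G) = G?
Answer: Rational(23763, 2) ≈ 11882.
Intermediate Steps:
Function('h')(o, q) = Add(6, Mul(Rational(-1, 8), q))
N = Rational(987, 2) (N = Add(-2, Add(Add(Add(6, Mul(Rational(-1, 8), Mul(-1, -36))), 520), -26)) = Add(-2, Add(Add(Add(6, Mul(Rational(-1, 8), 36)), 520), -26)) = Add(-2, Add(Add(Add(6, Rational(-9, 2)), 520), -26)) = Add(-2, Add(Add(Rational(3, 2), 520), -26)) = Add(-2, Add(Rational(1043, 2), -26)) = Add(-2, Rational(991, 2)) = Rational(987, 2) ≈ 493.50)
Add(Add(29638, N), -18250) = Add(Add(29638, Rational(987, 2)), -18250) = Add(Rational(60263, 2), -18250) = Rational(23763, 2)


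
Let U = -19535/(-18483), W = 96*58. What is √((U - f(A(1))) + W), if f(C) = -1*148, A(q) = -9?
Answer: √1953068353329/18483 ≈ 75.611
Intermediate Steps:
f(C) = -148
W = 5568
U = 19535/18483 (U = -19535*(-1/18483) = 19535/18483 ≈ 1.0569)
√((U - f(A(1))) + W) = √((19535/18483 - 1*(-148)) + 5568) = √((19535/18483 + 148) + 5568) = √(2755019/18483 + 5568) = √(105668363/18483) = √1953068353329/18483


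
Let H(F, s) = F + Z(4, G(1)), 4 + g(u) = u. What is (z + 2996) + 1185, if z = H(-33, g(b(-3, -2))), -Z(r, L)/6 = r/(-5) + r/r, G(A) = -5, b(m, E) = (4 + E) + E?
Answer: 20734/5 ≈ 4146.8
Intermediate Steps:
b(m, E) = 4 + 2*E
Z(r, L) = -6 + 6*r/5 (Z(r, L) = -6*(r/(-5) + r/r) = -6*(r*(-⅕) + 1) = -6*(-r/5 + 1) = -6*(1 - r/5) = -6 + 6*r/5)
g(u) = -4 + u
H(F, s) = -6/5 + F (H(F, s) = F + (-6 + (6/5)*4) = F + (-6 + 24/5) = F - 6/5 = -6/5 + F)
z = -171/5 (z = -6/5 - 33 = -171/5 ≈ -34.200)
(z + 2996) + 1185 = (-171/5 + 2996) + 1185 = 14809/5 + 1185 = 20734/5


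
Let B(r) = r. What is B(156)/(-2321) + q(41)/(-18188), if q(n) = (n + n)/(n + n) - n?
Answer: -686122/10553587 ≈ -0.065013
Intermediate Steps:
q(n) = 1 - n (q(n) = (2*n)/((2*n)) - n = (2*n)*(1/(2*n)) - n = 1 - n)
B(156)/(-2321) + q(41)/(-18188) = 156/(-2321) + (1 - 1*41)/(-18188) = 156*(-1/2321) + (1 - 41)*(-1/18188) = -156/2321 - 40*(-1/18188) = -156/2321 + 10/4547 = -686122/10553587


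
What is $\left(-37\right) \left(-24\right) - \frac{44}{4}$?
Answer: $877$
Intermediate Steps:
$\left(-37\right) \left(-24\right) - \frac{44}{4} = 888 - 11 = 877$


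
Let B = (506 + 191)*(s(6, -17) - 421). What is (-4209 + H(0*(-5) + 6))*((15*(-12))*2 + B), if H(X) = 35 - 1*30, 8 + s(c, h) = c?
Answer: 1240982964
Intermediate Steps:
s(c, h) = -8 + c
B = -294831 (B = (506 + 191)*((-8 + 6) - 421) = 697*(-2 - 421) = 697*(-423) = -294831)
H(X) = 5 (H(X) = 35 - 30 = 5)
(-4209 + H(0*(-5) + 6))*((15*(-12))*2 + B) = (-4209 + 5)*((15*(-12))*2 - 294831) = -4204*(-180*2 - 294831) = -4204*(-360 - 294831) = -4204*(-295191) = 1240982964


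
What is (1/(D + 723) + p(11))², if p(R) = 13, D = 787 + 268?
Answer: 534303225/3161284 ≈ 169.01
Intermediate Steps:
D = 1055
(1/(D + 723) + p(11))² = (1/(1055 + 723) + 13)² = (1/1778 + 13)² = (23115/1778)² = 534303225/3161284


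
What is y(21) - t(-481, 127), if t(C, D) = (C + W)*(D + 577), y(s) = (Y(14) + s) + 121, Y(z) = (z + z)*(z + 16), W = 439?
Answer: 30550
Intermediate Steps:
Y(z) = 2*z*(16 + z) (Y(z) = (2*z)*(16 + z) = 2*z*(16 + z))
y(s) = 961 + s (y(s) = (2*14*(16 + 14) + s) + 121 = (2*14*30 + s) + 121 = (840 + s) + 121 = 961 + s)
t(C, D) = (439 + C)*(577 + D) (t(C, D) = (C + 439)*(D + 577) = (439 + C)*(577 + D))
y(21) - t(-481, 127) = (961 + 21) - (253303 + 439*127 + 577*(-481) - 481*127) = 982 - (253303 + 55753 - 277537 - 61087) = 982 - 1*(-29568) = 982 + 29568 = 30550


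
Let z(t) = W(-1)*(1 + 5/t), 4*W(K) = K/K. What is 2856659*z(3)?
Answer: 5713318/3 ≈ 1.9044e+6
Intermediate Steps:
W(K) = ¼ (W(K) = (K/K)/4 = (¼)*1 = ¼)
z(t) = ¼ + 5/(4*t) (z(t) = (1 + 5/t)/4 = ¼ + 5/(4*t))
2856659*z(3) = 2856659*((¼)*(5 + 3)/3) = 2856659*((¼)*(⅓)*8) = 2856659*(⅔) = 5713318/3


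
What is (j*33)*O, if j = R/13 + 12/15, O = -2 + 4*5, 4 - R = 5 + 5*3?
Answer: -16632/65 ≈ -255.88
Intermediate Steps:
R = -16 (R = 4 - (5 + 5*3) = 4 - (5 + 15) = 4 - 1*20 = 4 - 20 = -16)
O = 18 (O = -2 + 20 = 18)
j = -28/65 (j = -16/13 + 12/15 = -16*1/13 + 12*(1/15) = -16/13 + 4/5 = -28/65 ≈ -0.43077)
(j*33)*O = -28/65*33*18 = -924/65*18 = -16632/65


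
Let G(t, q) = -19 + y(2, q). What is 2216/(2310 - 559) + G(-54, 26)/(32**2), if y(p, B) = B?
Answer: 2281441/1793024 ≈ 1.2724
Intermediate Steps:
G(t, q) = -19 + q
2216/(2310 - 559) + G(-54, 26)/(32**2) = 2216/(2310 - 559) + (-19 + 26)/(32**2) = 2216/1751 + 7/1024 = 2281441/1793024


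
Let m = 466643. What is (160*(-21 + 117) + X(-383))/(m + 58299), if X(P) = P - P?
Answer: 7680/262471 ≈ 0.029260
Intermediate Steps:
X(P) = 0
(160*(-21 + 117) + X(-383))/(m + 58299) = (160*(-21 + 117) + 0)/(466643 + 58299) = (160*96 + 0)/524942 = (15360 + 0)*(1/524942) = 15360*(1/524942) = 7680/262471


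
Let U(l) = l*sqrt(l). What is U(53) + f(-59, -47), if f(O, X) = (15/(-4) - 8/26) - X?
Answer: 2233/52 + 53*sqrt(53) ≈ 428.79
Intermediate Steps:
U(l) = l**(3/2)
f(O, X) = -211/52 - X (f(O, X) = (15*(-1/4) - 8*1/26) - X = (-15/4 - 4/13) - X = -211/52 - X)
U(53) + f(-59, -47) = 53**(3/2) + (-211/52 - 1*(-47)) = 53*sqrt(53) + (-211/52 + 47) = 53*sqrt(53) + 2233/52 = 2233/52 + 53*sqrt(53)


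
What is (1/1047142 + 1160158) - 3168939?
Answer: -2103478953901/1047142 ≈ -2.0088e+6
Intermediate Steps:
(1/1047142 + 1160158) - 3168939 = 1214850168437/1047142 - 3168939 = -2103478953901/1047142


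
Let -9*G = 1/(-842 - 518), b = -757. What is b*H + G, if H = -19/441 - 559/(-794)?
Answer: -119132431627/238104720 ≈ -500.34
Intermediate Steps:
G = 1/12240 (G = -1/(9*(-842 - 518)) = -1/9/(-1360) = -1/9*(-1/1360) = 1/12240 ≈ 8.1699e-5)
H = 231433/350154 (H = -19*1/441 - 559*(-1/794) = -19/441 + 559/794 = 231433/350154 ≈ 0.66095)
b*H + G = -757*231433/350154 + 1/12240 = -175194781/350154 + 1/12240 = -119132431627/238104720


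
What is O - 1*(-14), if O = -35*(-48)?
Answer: 1694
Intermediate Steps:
O = 1680
O - 1*(-14) = 1680 - 1*(-14) = 1680 + 14 = 1694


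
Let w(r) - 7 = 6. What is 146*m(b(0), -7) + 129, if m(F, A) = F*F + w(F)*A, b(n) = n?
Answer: -13157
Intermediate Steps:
w(r) = 13 (w(r) = 7 + 6 = 13)
m(F, A) = F² + 13*A (m(F, A) = F*F + 13*A = F² + 13*A)
146*m(b(0), -7) + 129 = 146*(0² + 13*(-7)) + 129 = 146*(0 - 91) + 129 = 146*(-91) + 129 = -13286 + 129 = -13157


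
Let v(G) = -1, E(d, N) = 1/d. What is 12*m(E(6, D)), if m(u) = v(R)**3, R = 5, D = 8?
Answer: -12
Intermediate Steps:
m(u) = -1 (m(u) = (-1)**3 = -1)
12*m(E(6, D)) = 12*(-1) = -12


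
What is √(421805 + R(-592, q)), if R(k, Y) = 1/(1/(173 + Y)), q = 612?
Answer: √422590 ≈ 650.07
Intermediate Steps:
R(k, Y) = 173 + Y
√(421805 + R(-592, q)) = √(421805 + (173 + 612)) = √(421805 + 785) = √422590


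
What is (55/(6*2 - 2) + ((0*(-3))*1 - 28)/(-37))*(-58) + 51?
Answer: -11540/37 ≈ -311.89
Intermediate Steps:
(55/(6*2 - 2) + ((0*(-3))*1 - 28)/(-37))*(-58) + 51 = (55/(12 - 2) + (0*1 - 28)*(-1/37))*(-58) + 51 = (55/10 + (0 - 28)*(-1/37))*(-58) + 51 = (55*(⅒) - 28*(-1/37))*(-58) + 51 = (11/2 + 28/37)*(-58) + 51 = (463/74)*(-58) + 51 = -13427/37 + 51 = -11540/37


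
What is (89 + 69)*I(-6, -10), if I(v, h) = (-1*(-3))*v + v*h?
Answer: 6636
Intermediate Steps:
I(v, h) = 3*v + h*v
(89 + 69)*I(-6, -10) = (89 + 69)*(-6*(3 - 10)) = 158*(-6*(-7)) = 158*42 = 6636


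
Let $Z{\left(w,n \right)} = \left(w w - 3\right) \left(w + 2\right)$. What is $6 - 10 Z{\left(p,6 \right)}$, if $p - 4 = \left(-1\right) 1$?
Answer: $-294$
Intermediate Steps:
$p = 3$ ($p = 4 - 1 = 3$)
$Z{\left(w,n \right)} = \left(-3 + w^{2}\right) \left(2 + w\right)$ ($Z{\left(w,n \right)} = \left(w^{2} - 3\right) \left(2 + w\right) = \left(-3 + w^{2}\right) \left(2 + w\right)$)
$6 - 10 Z{\left(p,6 \right)} = 6 - 10 \left(-6 + 3^{3} - 9 + 2 \cdot 3^{2}\right) = 6 - 10 \left(-6 + 27 - 9 + 2 \cdot 9\right) = 6 - 10 \left(-6 + 27 - 9 + 18\right) = 6 - 300 = -294$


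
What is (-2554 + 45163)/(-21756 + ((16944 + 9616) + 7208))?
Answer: 2029/572 ≈ 3.5472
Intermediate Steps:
(-2554 + 45163)/(-21756 + ((16944 + 9616) + 7208)) = 42609/(-21756 + (26560 + 7208)) = 42609/(-21756 + 33768) = 42609/12012 = 42609*(1/12012) = 2029/572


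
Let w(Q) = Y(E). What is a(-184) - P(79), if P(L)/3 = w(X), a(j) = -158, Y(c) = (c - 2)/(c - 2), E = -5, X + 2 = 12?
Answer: -161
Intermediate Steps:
X = 10 (X = -2 + 12 = 10)
Y(c) = 1 (Y(c) = (-2 + c)/(-2 + c) = 1)
w(Q) = 1
P(L) = 3 (P(L) = 3*1 = 3)
a(-184) - P(79) = -158 - 1*3 = -158 - 3 = -161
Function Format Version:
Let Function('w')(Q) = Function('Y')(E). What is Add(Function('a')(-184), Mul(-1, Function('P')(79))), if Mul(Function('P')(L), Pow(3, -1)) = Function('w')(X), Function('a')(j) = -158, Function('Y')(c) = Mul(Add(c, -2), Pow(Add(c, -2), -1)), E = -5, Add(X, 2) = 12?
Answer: -161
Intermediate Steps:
X = 10 (X = Add(-2, 12) = 10)
Function('Y')(c) = 1 (Function('Y')(c) = Mul(Add(-2, c), Pow(Add(-2, c), -1)) = 1)
Function('w')(Q) = 1
Function('P')(L) = 3 (Function('P')(L) = Mul(3, 1) = 3)
Add(Function('a')(-184), Mul(-1, Function('P')(79))) = Add(-158, Mul(-1, 3)) = Add(-158, -3) = -161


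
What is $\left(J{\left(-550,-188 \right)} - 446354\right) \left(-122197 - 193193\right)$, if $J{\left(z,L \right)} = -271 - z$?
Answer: $140687594250$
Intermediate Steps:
$\left(J{\left(-550,-188 \right)} - 446354\right) \left(-122197 - 193193\right) = \left(\left(-271 - -550\right) - 446354\right) \left(-122197 - 193193\right) = \left(\left(-271 + 550\right) - 446354\right) \left(-315390\right) = \left(279 - 446354\right) \left(-315390\right) = \left(-446075\right) \left(-315390\right) = 140687594250$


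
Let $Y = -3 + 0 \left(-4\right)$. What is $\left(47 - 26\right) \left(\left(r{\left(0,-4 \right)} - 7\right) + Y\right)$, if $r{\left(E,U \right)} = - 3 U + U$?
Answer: $-42$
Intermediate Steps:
$r{\left(E,U \right)} = - 2 U$
$Y = -3$ ($Y = -3 + 0 = -3$)
$\left(47 - 26\right) \left(\left(r{\left(0,-4 \right)} - 7\right) + Y\right) = \left(47 - 26\right) \left(\left(\left(-2\right) \left(-4\right) - 7\right) - 3\right) = 21 \left(\left(8 - 7\right) - 3\right) = 21 \left(1 - 3\right) = 21 \left(-2\right) = -42$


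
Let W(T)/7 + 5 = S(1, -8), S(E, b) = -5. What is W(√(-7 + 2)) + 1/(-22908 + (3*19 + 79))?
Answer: -1594041/22772 ≈ -70.000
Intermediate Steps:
W(T) = -70 (W(T) = -35 + 7*(-5) = -35 - 35 = -70)
W(√(-7 + 2)) + 1/(-22908 + (3*19 + 79)) = -70 + 1/(-22908 + (3*19 + 79)) = -70 + 1/(-22908 + (57 + 79)) = -70 + 1/(-22908 + 136) = -70 + 1/(-22772) = -70 - 1/22772 = -1594041/22772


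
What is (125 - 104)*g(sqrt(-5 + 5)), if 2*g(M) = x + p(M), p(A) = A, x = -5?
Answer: -105/2 ≈ -52.500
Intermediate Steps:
g(M) = -5/2 + M/2 (g(M) = (-5 + M)/2 = -5/2 + M/2)
(125 - 104)*g(sqrt(-5 + 5)) = (125 - 104)*(-5/2 + sqrt(-5 + 5)/2) = 21*(-5/2 + sqrt(0)/2) = 21*(-5/2 + (1/2)*0) = 21*(-5/2 + 0) = 21*(-5/2) = -105/2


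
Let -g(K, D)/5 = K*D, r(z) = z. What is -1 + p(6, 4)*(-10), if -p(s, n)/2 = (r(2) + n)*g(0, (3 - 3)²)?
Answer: -1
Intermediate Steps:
g(K, D) = -5*D*K (g(K, D) = -5*K*D = -5*D*K)
p(s, n) = 0 (p(s, n) = -2*(2 + n)*(-5*(3 - 3)²*0) = -2*(2 + n)*(-5*0²*0) = -2*(2 + n)*(-5*0*0) = -2*(2 + n)*0 = -2*0 = 0)
-1 + p(6, 4)*(-10) = -1 + 0*(-10) = -1 + 0 = -1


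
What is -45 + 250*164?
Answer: 40955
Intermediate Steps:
-45 + 250*164 = -45 + 41000 = 40955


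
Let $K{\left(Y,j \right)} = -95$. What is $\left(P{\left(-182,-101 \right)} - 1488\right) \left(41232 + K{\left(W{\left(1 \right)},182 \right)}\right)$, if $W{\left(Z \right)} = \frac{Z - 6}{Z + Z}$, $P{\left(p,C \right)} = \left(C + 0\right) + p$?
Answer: $-72853627$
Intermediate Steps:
$P{\left(p,C \right)} = C + p$
$W{\left(Z \right)} = \frac{-6 + Z}{2 Z}$
$\left(P{\left(-182,-101 \right)} - 1488\right) \left(41232 + K{\left(W{\left(1 \right)},182 \right)}\right) = \left(\left(-101 - 182\right) - 1488\right) \left(41232 - 95\right) = \left(-283 - 1488\right) 41137 = \left(-1771\right) 41137 = -72853627$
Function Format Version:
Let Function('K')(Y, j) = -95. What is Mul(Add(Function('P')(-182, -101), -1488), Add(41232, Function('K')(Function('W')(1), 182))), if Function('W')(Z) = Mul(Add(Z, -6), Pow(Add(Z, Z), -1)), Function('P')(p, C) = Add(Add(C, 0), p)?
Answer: -72853627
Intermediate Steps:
Function('P')(p, C) = Add(C, p)
Function('W')(Z) = Mul(Rational(1, 2), Pow(Z, -1), Add(-6, Z)) (Function('W')(Z) = Mul(Add(-6, Z), Pow(Mul(2, Z), -1)) = Mul(Add(-6, Z), Mul(Rational(1, 2), Pow(Z, -1))) = Mul(Rational(1, 2), Pow(Z, -1), Add(-6, Z)))
Mul(Add(Function('P')(-182, -101), -1488), Add(41232, Function('K')(Function('W')(1), 182))) = Mul(Add(Add(-101, -182), -1488), Add(41232, -95)) = Mul(Add(-283, -1488), 41137) = Mul(-1771, 41137) = -72853627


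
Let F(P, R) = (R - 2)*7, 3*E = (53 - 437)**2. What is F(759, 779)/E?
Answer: 1813/16384 ≈ 0.11066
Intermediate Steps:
E = 49152 (E = (53 - 437)**2/3 = (1/3)*(-384)**2 = (1/3)*147456 = 49152)
F(P, R) = -14 + 7*R (F(P, R) = (-2 + R)*7 = -14 + 7*R)
F(759, 779)/E = (-14 + 7*779)/49152 = (-14 + 5453)*(1/49152) = 5439*(1/49152) = 1813/16384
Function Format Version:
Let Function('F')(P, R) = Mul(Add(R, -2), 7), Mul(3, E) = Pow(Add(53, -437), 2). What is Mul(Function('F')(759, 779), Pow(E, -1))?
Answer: Rational(1813, 16384) ≈ 0.11066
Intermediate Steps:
E = 49152 (E = Mul(Rational(1, 3), Pow(Add(53, -437), 2)) = Mul(Rational(1, 3), Pow(-384, 2)) = Mul(Rational(1, 3), 147456) = 49152)
Function('F')(P, R) = Add(-14, Mul(7, R)) (Function('F')(P, R) = Mul(Add(-2, R), 7) = Add(-14, Mul(7, R)))
Mul(Function('F')(759, 779), Pow(E, -1)) = Mul(Add(-14, Mul(7, 779)), Pow(49152, -1)) = Mul(Add(-14, 5453), Rational(1, 49152)) = Mul(5439, Rational(1, 49152)) = Rational(1813, 16384)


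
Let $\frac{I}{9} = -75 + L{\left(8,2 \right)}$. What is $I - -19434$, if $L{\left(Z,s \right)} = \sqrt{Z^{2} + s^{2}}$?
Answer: $18759 + 18 \sqrt{17} \approx 18833.0$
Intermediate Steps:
$I = -675 + 18 \sqrt{17}$ ($I = 9 \left(-75 + \sqrt{8^{2} + 2^{2}}\right) = 9 \left(-75 + \sqrt{64 + 4}\right) = 9 \left(-75 + \sqrt{68}\right) = 9 \left(-75 + 2 \sqrt{17}\right) = -675 + 18 \sqrt{17} \approx -600.78$)
$I - -19434 = \left(-675 + 18 \sqrt{17}\right) - -19434 = \left(-675 + 18 \sqrt{17}\right) + 19434 = 18759 + 18 \sqrt{17}$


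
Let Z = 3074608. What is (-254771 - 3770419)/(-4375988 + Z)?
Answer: 402519/130138 ≈ 3.0930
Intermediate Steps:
(-254771 - 3770419)/(-4375988 + Z) = (-254771 - 3770419)/(-4375988 + 3074608) = -4025190/(-1301380) = -4025190*(-1/1301380) = 402519/130138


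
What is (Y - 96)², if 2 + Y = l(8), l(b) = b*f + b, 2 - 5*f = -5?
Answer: 155236/25 ≈ 6209.4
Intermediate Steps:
f = 7/5 (f = ⅖ - ⅕*(-5) = ⅖ + 1 = 7/5 ≈ 1.4000)
l(b) = 12*b/5 (l(b) = b*(7/5) + b = 7*b/5 + b = 12*b/5)
Y = 86/5 (Y = -2 + (12/5)*8 = -2 + 96/5 = 86/5 ≈ 17.200)
(Y - 96)² = (86/5 - 96)² = (-394/5)² = 155236/25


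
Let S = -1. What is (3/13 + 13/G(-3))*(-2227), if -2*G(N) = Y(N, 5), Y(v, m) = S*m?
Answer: -786131/65 ≈ -12094.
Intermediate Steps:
Y(v, m) = -m
G(N) = 5/2 (G(N) = -(-1)*5/2 = -1/2*(-5) = 5/2)
(3/13 + 13/G(-3))*(-2227) = (3/13 + 13/(5/2))*(-2227) = (3*(1/13) + 13*(2/5))*(-2227) = (3/13 + 26/5)*(-2227) = (353/65)*(-2227) = -786131/65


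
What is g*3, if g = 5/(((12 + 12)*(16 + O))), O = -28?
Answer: -5/96 ≈ -0.052083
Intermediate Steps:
g = -5/288 (g = 5/(((12 + 12)*(16 - 28))) = 5/((24*(-12))) = 5/(-288) = 5*(-1/288) = -5/288 ≈ -0.017361)
g*3 = -5/288*3 = -5/96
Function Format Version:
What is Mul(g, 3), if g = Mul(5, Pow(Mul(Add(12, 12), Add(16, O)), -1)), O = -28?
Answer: Rational(-5, 96) ≈ -0.052083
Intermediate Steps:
g = Rational(-5, 288) (g = Mul(5, Pow(Mul(Add(12, 12), Add(16, -28)), -1)) = Mul(5, Pow(Mul(24, -12), -1)) = Mul(5, Pow(-288, -1)) = Mul(5, Rational(-1, 288)) = Rational(-5, 288) ≈ -0.017361)
Mul(g, 3) = Mul(Rational(-5, 288), 3) = Rational(-5, 96)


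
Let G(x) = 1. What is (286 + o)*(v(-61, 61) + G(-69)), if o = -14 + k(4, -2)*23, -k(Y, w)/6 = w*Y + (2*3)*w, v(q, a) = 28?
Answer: 87928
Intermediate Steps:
k(Y, w) = -36*w - 6*Y*w (k(Y, w) = -6*(w*Y + (2*3)*w) = -6*(Y*w + 6*w) = -6*(6*w + Y*w) = -36*w - 6*Y*w)
o = 2746 (o = -14 - 6*(-2)*(6 + 4)*23 = -14 - 6*(-2)*10*23 = -14 + 120*23 = -14 + 2760 = 2746)
(286 + o)*(v(-61, 61) + G(-69)) = (286 + 2746)*(28 + 1) = 3032*29 = 87928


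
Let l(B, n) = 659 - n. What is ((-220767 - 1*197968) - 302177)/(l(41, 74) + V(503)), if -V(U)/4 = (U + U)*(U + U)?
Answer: 720912/4047559 ≈ 0.17811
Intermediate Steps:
V(U) = -16*U² (V(U) = -4*(U + U)*(U + U) = -4*2*U*2*U = -16*U²)
((-220767 - 1*197968) - 302177)/(l(41, 74) + V(503)) = ((-220767 - 1*197968) - 302177)/((659 - 1*74) - 16*503²) = ((-220767 - 197968) - 302177)/((659 - 74) - 16*253009) = (-418735 - 302177)/(585 - 4048144) = -720912/(-4047559) = -720912*(-1/4047559) = 720912/4047559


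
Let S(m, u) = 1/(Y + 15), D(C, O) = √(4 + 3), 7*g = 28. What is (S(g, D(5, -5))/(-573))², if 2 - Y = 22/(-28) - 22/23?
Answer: 103684/11958144383025 ≈ 8.6706e-9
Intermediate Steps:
g = 4 (g = (⅐)*28 = 4)
Y = 1205/322 (Y = 2 - (22/(-28) - 22/23) = 2 - (22*(-1/28) - 22*1/23) = 2 - (-11/14 - 22/23) = 2 - 1*(-561/322) = 2 + 561/322 = 1205/322 ≈ 3.7422)
D(C, O) = √7
S(m, u) = 322/6035 (S(m, u) = 1/(1205/322 + 15) = 1/(6035/322) = 322/6035)
(S(g, D(5, -5))/(-573))² = ((322/6035)/(-573))² = ((322/6035)*(-1/573))² = (-322/3458055)² = 103684/11958144383025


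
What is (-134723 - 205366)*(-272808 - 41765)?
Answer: 106982816997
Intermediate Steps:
(-134723 - 205366)*(-272808 - 41765) = -340089*(-314573) = 106982816997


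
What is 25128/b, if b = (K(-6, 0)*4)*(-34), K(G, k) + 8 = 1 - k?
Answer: 3141/119 ≈ 26.395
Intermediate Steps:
K(G, k) = -7 - k (K(G, k) = -8 + (1 - k) = -7 - k)
b = 952 (b = ((-7 - 1*0)*4)*(-34) = ((-7 + 0)*4)*(-34) = -7*4*(-34) = -28*(-34) = 952)
25128/b = 25128/952 = 25128*(1/952) = 3141/119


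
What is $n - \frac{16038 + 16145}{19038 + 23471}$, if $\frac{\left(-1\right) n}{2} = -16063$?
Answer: $\frac{1365611951}{42509} \approx 32125.0$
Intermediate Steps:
$n = 32126$ ($n = \left(-2\right) \left(-16063\right) = 32126$)
$n - \frac{16038 + 16145}{19038 + 23471} = 32126 - \frac{16038 + 16145}{19038 + 23471} = 32126 - \frac{32183}{42509} = \frac{1365611951}{42509}$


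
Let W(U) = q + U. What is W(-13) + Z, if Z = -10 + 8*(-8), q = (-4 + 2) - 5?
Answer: -94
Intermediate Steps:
q = -7 (q = -2 - 5 = -7)
Z = -74 (Z = -10 - 64 = -74)
W(U) = -7 + U
W(-13) + Z = (-7 - 13) - 74 = -20 - 74 = -94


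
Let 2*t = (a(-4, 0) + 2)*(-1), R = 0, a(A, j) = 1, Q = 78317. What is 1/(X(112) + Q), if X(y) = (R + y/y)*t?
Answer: 2/156631 ≈ 1.2769e-5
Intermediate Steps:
t = -3/2 (t = ((1 + 2)*(-1))/2 = (3*(-1))/2 = (½)*(-3) = -3/2 ≈ -1.5000)
X(y) = -3/2 (X(y) = (0 + y/y)*(-3/2) = (0 + 1)*(-3/2) = 1*(-3/2) = -3/2)
1/(X(112) + Q) = 1/(-3/2 + 78317) = 1/(156631/2) = 2/156631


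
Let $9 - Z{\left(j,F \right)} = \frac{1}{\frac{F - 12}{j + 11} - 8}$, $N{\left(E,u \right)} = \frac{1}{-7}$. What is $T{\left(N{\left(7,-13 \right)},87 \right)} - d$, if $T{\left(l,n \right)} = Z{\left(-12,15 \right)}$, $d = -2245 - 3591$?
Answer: $\frac{64296}{11} \approx 5845.1$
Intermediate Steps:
$N{\left(E,u \right)} = - \frac{1}{7}$
$Z{\left(j,F \right)} = 9 - \frac{1}{-8 + \frac{-12 + F}{11 + j}}$ ($Z{\left(j,F \right)} = 9 - \frac{1}{\frac{F - 12}{j + 11} - 8} = 9 - \frac{1}{\frac{-12 + F}{11 + j} - 8} = 9 - \frac{1}{-8 + \frac{-12 + F}{11 + j}}$)
$d = -5836$
$T{\left(l,n \right)} = \frac{100}{11}$ ($T{\left(l,n \right)} = \frac{911 - 135 + 73 \left(-12\right)}{100 - 15 + 8 \left(-12\right)} = \frac{911 - 135 - 876}{100 - 15 - 96} = \frac{1}{-11} \left(-100\right) = \left(- \frac{1}{11}\right) \left(-100\right) = \frac{100}{11}$)
$T{\left(N{\left(7,-13 \right)},87 \right)} - d = \frac{100}{11} - -5836 = \frac{100}{11} + 5836 = \frac{64296}{11}$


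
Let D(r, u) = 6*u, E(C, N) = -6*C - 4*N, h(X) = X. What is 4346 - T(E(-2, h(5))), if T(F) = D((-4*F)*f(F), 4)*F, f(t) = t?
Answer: 4538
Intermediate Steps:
T(F) = 24*F (T(F) = (6*4)*F = 24*F)
4346 - T(E(-2, h(5))) = 4346 - 24*(-6*(-2) - 4*5) = 4346 - 24*(12 - 20) = 4346 - 24*(-8) = 4346 - 1*(-192) = 4346 + 192 = 4538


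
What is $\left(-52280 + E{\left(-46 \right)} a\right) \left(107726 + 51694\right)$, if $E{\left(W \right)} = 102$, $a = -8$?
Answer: $-8464564320$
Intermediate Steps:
$\left(-52280 + E{\left(-46 \right)} a\right) \left(107726 + 51694\right) = \left(-52280 + 102 \left(-8\right)\right) \left(107726 + 51694\right) = \left(-52280 - 816\right) 159420 = \left(-53096\right) 159420 = -8464564320$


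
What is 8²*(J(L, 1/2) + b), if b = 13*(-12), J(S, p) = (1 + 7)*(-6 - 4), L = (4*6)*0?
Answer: -15104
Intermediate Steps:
L = 0 (L = 24*0 = 0)
J(S, p) = -80 (J(S, p) = 8*(-10) = -80)
b = -156
8²*(J(L, 1/2) + b) = 8²*(-80 - 156) = 64*(-236) = -15104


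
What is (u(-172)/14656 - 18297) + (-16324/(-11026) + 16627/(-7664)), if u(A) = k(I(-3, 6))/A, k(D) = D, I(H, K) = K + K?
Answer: -30451147259668537/1664207281216 ≈ -18298.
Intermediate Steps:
I(H, K) = 2*K
u(A) = 12/A (u(A) = (2*6)/A = 12/A)
(u(-172)/14656 - 18297) + (-16324/(-11026) + 16627/(-7664)) = ((12/(-172))/14656 - 18297) + (-16324/(-11026) + 16627/(-7664)) = ((12*(-1/172))*(1/14656) - 18297) + (-16324*(-1/11026) + 16627*(-1/7664)) = (-3/43*1/14656 - 18297) + (8162/5513 - 16627/7664) = (-3/630208 - 18297) - 29111083/42251632 = -11530915779/630208 - 29111083/42251632 = -30451147259668537/1664207281216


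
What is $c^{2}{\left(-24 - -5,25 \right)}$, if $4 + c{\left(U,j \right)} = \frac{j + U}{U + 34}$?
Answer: $\frac{324}{25} \approx 12.96$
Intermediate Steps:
$c{\left(U,j \right)} = -4 + \frac{U + j}{34 + U}$ ($c{\left(U,j \right)} = -4 + \frac{j + U}{U + 34} = -4 + \frac{U + j}{34 + U}$)
$c^{2}{\left(-24 - -5,25 \right)} = \left(\frac{-136 + 25 - 3 \left(-24 - -5\right)}{34 - 19}\right)^{2} = \left(\frac{-136 + 25 - 3 \left(-24 + 5\right)}{34 + \left(-24 + 5\right)}\right)^{2} = \left(\frac{-136 + 25 - -57}{34 - 19}\right)^{2} = \left(\frac{-136 + 25 + 57}{15}\right)^{2} = \left(\frac{1}{15} \left(-54\right)\right)^{2} = \left(- \frac{18}{5}\right)^{2} = \frac{324}{25}$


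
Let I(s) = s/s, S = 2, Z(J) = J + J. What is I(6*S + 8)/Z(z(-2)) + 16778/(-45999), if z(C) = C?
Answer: -113111/183996 ≈ -0.61475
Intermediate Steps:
Z(J) = 2*J
I(s) = 1
I(6*S + 8)/Z(z(-2)) + 16778/(-45999) = 1/(2*(-2)) + 16778/(-45999) = 1/(-4) + 16778*(-1/45999) = 1*(-¼) - 16778/45999 = -¼ - 16778/45999 = -113111/183996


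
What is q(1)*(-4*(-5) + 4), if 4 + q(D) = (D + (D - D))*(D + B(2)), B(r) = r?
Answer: -24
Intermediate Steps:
q(D) = -4 + D*(2 + D) (q(D) = -4 + (D + (D - D))*(D + 2) = -4 + (D + 0)*(2 + D) = -4 + D*(2 + D))
q(1)*(-4*(-5) + 4) = (-4 + 1² + 2*1)*(-4*(-5) + 4) = (-4 + 1 + 2)*(20 + 4) = -1*24 = -24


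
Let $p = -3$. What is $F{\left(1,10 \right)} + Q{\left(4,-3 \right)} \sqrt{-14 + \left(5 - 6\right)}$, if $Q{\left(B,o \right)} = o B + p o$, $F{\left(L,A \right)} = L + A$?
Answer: $11 - 3 i \sqrt{15} \approx 11.0 - 11.619 i$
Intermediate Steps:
$F{\left(L,A \right)} = A + L$
$Q{\left(B,o \right)} = - 3 o + B o$ ($Q{\left(B,o \right)} = o B - 3 o = B o - 3 o = - 3 o + B o$)
$F{\left(1,10 \right)} + Q{\left(4,-3 \right)} \sqrt{-14 + \left(5 - 6\right)} = \left(10 + 1\right) + - 3 \left(-3 + 4\right) \sqrt{-14 + \left(5 - 6\right)} = 11 + \left(-3\right) 1 \sqrt{-14 + \left(5 - 6\right)} = 11 - 3 \sqrt{-14 - 1} = 11 - 3 \sqrt{-15} = 11 - 3 i \sqrt{15}$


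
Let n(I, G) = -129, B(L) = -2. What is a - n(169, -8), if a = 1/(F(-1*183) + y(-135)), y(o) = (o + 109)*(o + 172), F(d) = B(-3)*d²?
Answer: 8764259/67940 ≈ 129.00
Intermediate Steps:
F(d) = -2*d²
y(o) = (109 + o)*(172 + o)
a = -1/67940 (a = 1/(-2*(-1*183)² + (18748 + (-135)² + 281*(-135))) = 1/(-2*(-183)² + (18748 + 18225 - 37935)) = 1/(-2*33489 - 962) = 1/(-66978 - 962) = 1/(-67940) = -1/67940 ≈ -1.4719e-5)
a - n(169, -8) = -1/67940 - 1*(-129) = -1/67940 + 129 = 8764259/67940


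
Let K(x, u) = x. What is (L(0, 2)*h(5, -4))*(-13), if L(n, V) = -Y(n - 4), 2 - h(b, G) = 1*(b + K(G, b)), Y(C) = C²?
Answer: 208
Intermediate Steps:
h(b, G) = 2 - G - b (h(b, G) = 2 - (b + G) = 2 - (G + b) = 2 + (-G - b) = 2 - G - b)
L(n, V) = -(-4 + n)² (L(n, V) = -(n - 4)² = -(-4 + n)²)
(L(0, 2)*h(5, -4))*(-13) = ((-(-4 + 0)²)*(2 - 1*(-4) - 1*5))*(-13) = ((-1*(-4)²)*(2 + 4 - 5))*(-13) = (-1*16*1)*(-13) = -16*1*(-13) = -16*(-13) = 208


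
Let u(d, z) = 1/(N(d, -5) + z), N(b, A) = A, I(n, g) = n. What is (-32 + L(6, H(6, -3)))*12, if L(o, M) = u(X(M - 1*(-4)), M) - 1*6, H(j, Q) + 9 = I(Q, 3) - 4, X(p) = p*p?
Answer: -3196/7 ≈ -456.57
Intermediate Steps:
X(p) = p²
u(d, z) = 1/(-5 + z)
H(j, Q) = -13 + Q (H(j, Q) = -9 + (Q - 4) = -9 + (-4 + Q) = -13 + Q)
L(o, M) = -6 + 1/(-5 + M) (L(o, M) = 1/(-5 + M) - 1*6 = 1/(-5 + M) - 6 = -6 + 1/(-5 + M))
(-32 + L(6, H(6, -3)))*12 = (-32 + (31 - 6*(-13 - 3))/(-5 + (-13 - 3)))*12 = (-32 + (31 - 6*(-16))/(-5 - 16))*12 = (-32 + (31 + 96)/(-21))*12 = (-32 - 1/21*127)*12 = (-32 - 127/21)*12 = -799/21*12 = -3196/7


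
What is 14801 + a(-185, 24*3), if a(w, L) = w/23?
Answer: 340238/23 ≈ 14793.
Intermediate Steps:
a(w, L) = w/23 (a(w, L) = w*(1/23) = w/23)
14801 + a(-185, 24*3) = 14801 + (1/23)*(-185) = 14801 - 185/23 = 340238/23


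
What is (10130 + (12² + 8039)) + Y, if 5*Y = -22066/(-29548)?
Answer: 1352792343/73870 ≈ 18313.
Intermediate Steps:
Y = 11033/73870 (Y = (-22066/(-29548))/5 = (-22066*(-1/29548))/5 = (⅕)*(11033/14774) = 11033/73870 ≈ 0.14936)
(10130 + (12² + 8039)) + Y = (10130 + (12² + 8039)) + 11033/73870 = (10130 + (144 + 8039)) + 11033/73870 = (10130 + 8183) + 11033/73870 = 18313 + 11033/73870 = 1352792343/73870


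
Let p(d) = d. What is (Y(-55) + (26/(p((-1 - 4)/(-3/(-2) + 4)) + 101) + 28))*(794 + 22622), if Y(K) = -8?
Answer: 522317296/1101 ≈ 4.7440e+5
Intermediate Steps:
(Y(-55) + (26/(p((-1 - 4)/(-3/(-2) + 4)) + 101) + 28))*(794 + 22622) = (-8 + (26/((-1 - 4)/(-3/(-2) + 4) + 101) + 28))*(794 + 22622) = (-8 + (26/(-5/(-3*(-1/2) + 4) + 101) + 28))*23416 = (-8 + (26/(-5/(3/2 + 4) + 101) + 28))*23416 = (-8 + (26/(-5/11/2 + 101) + 28))*23416 = (-8 + (26/(-5*2/11 + 101) + 28))*23416 = (-8 + (26/(-10/11 + 101) + 28))*23416 = (-8 + (26/(1101/11) + 28))*23416 = (-8 + (26*(11/1101) + 28))*23416 = (-8 + (286/1101 + 28))*23416 = (-8 + 31114/1101)*23416 = (22306/1101)*23416 = 522317296/1101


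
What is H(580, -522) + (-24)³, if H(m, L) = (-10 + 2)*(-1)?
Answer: -13816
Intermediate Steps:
H(m, L) = 8 (H(m, L) = -8*(-1) = 8)
H(580, -522) + (-24)³ = 8 + (-24)³ = 8 - 13824 = -13816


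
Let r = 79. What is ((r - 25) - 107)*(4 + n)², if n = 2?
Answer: -1908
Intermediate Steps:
((r - 25) - 107)*(4 + n)² = ((79 - 25) - 107)*(4 + 2)² = (54 - 107)*6² = -53*36 = -1908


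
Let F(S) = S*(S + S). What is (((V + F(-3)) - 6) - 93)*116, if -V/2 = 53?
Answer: -21692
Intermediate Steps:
V = -106 (V = -2*53 = -106)
F(S) = 2*S² (F(S) = S*(2*S) = 2*S²)
(((V + F(-3)) - 6) - 93)*116 = (((-106 + 2*(-3)²) - 6) - 93)*116 = (((-106 + 2*9) - 6) - 93)*116 = (((-106 + 18) - 6) - 93)*116 = ((-88 - 6) - 93)*116 = (-94 - 93)*116 = -187*116 = -21692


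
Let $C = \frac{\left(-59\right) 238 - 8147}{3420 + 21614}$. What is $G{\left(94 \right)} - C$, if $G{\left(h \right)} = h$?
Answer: $\frac{2375385}{25034} \approx 94.886$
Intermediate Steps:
$C = - \frac{22189}{25034}$ ($C = \frac{-14042 - 8147}{25034} = \left(-22189\right) \frac{1}{25034} = - \frac{22189}{25034} \approx -0.88635$)
$G{\left(94 \right)} - C = 94 - - \frac{22189}{25034} = 94 + \frac{22189}{25034} = \frac{2375385}{25034}$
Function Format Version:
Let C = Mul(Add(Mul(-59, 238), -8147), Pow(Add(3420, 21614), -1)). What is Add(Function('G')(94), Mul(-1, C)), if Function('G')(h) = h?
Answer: Rational(2375385, 25034) ≈ 94.886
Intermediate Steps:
C = Rational(-22189, 25034) (C = Mul(Add(-14042, -8147), Pow(25034, -1)) = Mul(-22189, Rational(1, 25034)) = Rational(-22189, 25034) ≈ -0.88635)
Add(Function('G')(94), Mul(-1, C)) = Add(94, Mul(-1, Rational(-22189, 25034))) = Add(94, Rational(22189, 25034)) = Rational(2375385, 25034)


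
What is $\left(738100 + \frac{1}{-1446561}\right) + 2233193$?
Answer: $\frac{4298156573372}{1446561} \approx 2.9713 \cdot 10^{6}$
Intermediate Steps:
$\left(738100 + \frac{1}{-1446561}\right) + 2233193 = \left(738100 - \frac{1}{1446561}\right) + 2233193 = \frac{1067706674099}{1446561} + 2233193 = \frac{4298156573372}{1446561}$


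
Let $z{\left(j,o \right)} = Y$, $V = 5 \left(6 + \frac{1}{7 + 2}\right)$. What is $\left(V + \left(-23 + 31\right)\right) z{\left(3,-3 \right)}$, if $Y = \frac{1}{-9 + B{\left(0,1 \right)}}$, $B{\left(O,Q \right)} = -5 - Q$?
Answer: $- \frac{347}{135} \approx -2.5704$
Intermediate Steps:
$V = \frac{275}{9}$ ($V = 5 \left(6 + \frac{1}{9}\right) = 5 \cdot \frac{55}{9} = \frac{275}{9} \approx 30.556$)
$Y = - \frac{1}{15}$ ($Y = \frac{1}{-9 - 6} = \frac{1}{-15} = - \frac{1}{15} \approx -0.066667$)
$z{\left(j,o \right)} = - \frac{1}{15}$
$\left(V + \left(-23 + 31\right)\right) z{\left(3,-3 \right)} = \left(\frac{275}{9} + \left(-23 + 31\right)\right) \left(- \frac{1}{15}\right) = \left(\frac{275}{9} + 8\right) \left(- \frac{1}{15}\right) = \frac{347}{9} \left(- \frac{1}{15}\right) = - \frac{347}{135}$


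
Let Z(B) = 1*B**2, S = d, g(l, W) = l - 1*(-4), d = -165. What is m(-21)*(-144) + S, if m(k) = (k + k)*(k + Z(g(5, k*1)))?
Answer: 362715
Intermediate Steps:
g(l, W) = 4 + l (g(l, W) = l + 4 = 4 + l)
S = -165
Z(B) = B**2
m(k) = 2*k*(81 + k) (m(k) = (k + k)*(k + (4 + 5)**2) = (2*k)*(k + 9**2) = (2*k)*(k + 81) = (2*k)*(81 + k) = 2*k*(81 + k))
m(-21)*(-144) + S = (2*(-21)*(81 - 21))*(-144) - 165 = (2*(-21)*60)*(-144) - 165 = -2520*(-144) - 165 = 362880 - 165 = 362715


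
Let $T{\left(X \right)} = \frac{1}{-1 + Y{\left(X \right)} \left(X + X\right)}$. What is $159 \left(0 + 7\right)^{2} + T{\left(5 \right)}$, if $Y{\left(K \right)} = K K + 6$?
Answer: $\frac{2407420}{309} \approx 7791.0$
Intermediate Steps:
$Y{\left(K \right)} = 6 + K^{2}$ ($Y{\left(K \right)} = K^{2} + 6 = 6 + K^{2}$)
$T{\left(X \right)} = \frac{1}{-1 + 2 X \left(6 + X^{2}\right)}$ ($T{\left(X \right)} = \frac{1}{-1 + \left(6 + X^{2}\right) \left(X + X\right)} = \frac{1}{-1 + \left(6 + X^{2}\right) 2 X} = \frac{1}{-1 + 2 X \left(6 + X^{2}\right)}$)
$159 \left(0 + 7\right)^{2} + T{\left(5 \right)} = 159 \left(0 + 7\right)^{2} + \frac{1}{-1 + 2 \cdot 5 \left(6 + 5^{2}\right)} = 159 \cdot 7^{2} + \frac{1}{-1 + 2 \cdot 5 \left(6 + 25\right)} = 159 \cdot 49 + \frac{1}{-1 + 2 \cdot 5 \cdot 31} = 7791 + \frac{1}{-1 + 310} = 7791 + \frac{1}{309} = \frac{2407420}{309}$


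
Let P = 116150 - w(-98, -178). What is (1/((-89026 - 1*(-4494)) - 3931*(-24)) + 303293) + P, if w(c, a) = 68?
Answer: 4114907501/9812 ≈ 4.1938e+5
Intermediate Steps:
P = 116082 (P = 116150 - 1*68 = 116150 - 68 = 116082)
(1/((-89026 - 1*(-4494)) - 3931*(-24)) + 303293) + P = (1/((-89026 - 1*(-4494)) - 3931*(-24)) + 303293) + 116082 = (1/((-89026 + 4494) + 94344) + 303293) + 116082 = (1/(-84532 + 94344) + 303293) + 116082 = (1/9812 + 303293) + 116082 = 2975910917/9812 + 116082 = 4114907501/9812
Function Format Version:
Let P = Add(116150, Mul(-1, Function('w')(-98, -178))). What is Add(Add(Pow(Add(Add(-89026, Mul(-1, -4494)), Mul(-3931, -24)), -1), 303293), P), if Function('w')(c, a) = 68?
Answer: Rational(4114907501, 9812) ≈ 4.1938e+5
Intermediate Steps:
P = 116082 (P = Add(116150, Mul(-1, 68)) = Add(116150, -68) = 116082)
Add(Add(Pow(Add(Add(-89026, Mul(-1, -4494)), Mul(-3931, -24)), -1), 303293), P) = Add(Add(Pow(Add(Add(-89026, Mul(-1, -4494)), Mul(-3931, -24)), -1), 303293), 116082) = Add(Add(Pow(Add(Add(-89026, 4494), 94344), -1), 303293), 116082) = Add(Add(Pow(Add(-84532, 94344), -1), 303293), 116082) = Add(Add(Pow(9812, -1), 303293), 116082) = Add(Add(Rational(1, 9812), 303293), 116082) = Add(Rational(2975910917, 9812), 116082) = Rational(4114907501, 9812)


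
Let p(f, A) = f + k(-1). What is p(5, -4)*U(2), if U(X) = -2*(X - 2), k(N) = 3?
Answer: 0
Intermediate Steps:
U(X) = 4 - 2*X (U(X) = -2*(-2 + X) = 4 - 2*X)
p(f, A) = 3 + f (p(f, A) = f + 3 = 3 + f)
p(5, -4)*U(2) = (3 + 5)*(4 - 2*2) = 8*(4 - 4) = 8*0 = 0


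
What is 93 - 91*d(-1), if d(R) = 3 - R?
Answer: -271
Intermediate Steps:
93 - 91*d(-1) = 93 - 91*(3 - 1*(-1)) = 93 - 91*(3 + 1) = 93 - 91*4 = 93 - 364 = -271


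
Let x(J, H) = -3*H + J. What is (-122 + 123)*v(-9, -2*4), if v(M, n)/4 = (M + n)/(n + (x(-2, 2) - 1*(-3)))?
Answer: 68/13 ≈ 5.2308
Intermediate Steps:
x(J, H) = J - 3*H
v(M, n) = 4*(M + n)/(-5 + n) (v(M, n) = 4*((M + n)/(n + ((-2 - 3*2) - 1*(-3)))) = 4*((M + n)/(n + ((-2 - 6) + 3))) = 4*((M + n)/(n + (-8 + 3))) = 4*((M + n)/(n - 5)) = 4*((M + n)/(-5 + n)) = 4*(M + n)/(-5 + n))
(-122 + 123)*v(-9, -2*4) = (-122 + 123)*(4*(-9 - 2*4)/(-5 - 2*4)) = 1*(4*(-9 - 8)/(-5 - 8)) = 1*(4*(-17)/(-13)) = 1*(4*(-1/13)*(-17)) = 1*(68/13) = 68/13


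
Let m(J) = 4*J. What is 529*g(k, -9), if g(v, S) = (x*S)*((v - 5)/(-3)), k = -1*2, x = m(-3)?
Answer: 133308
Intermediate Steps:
x = -12 (x = 4*(-3) = -12)
k = -2
g(v, S) = -12*S*(5/3 - v/3) (g(v, S) = (-12*S)*((v - 5)/(-3)) = (-12*S)*((-5 + v)*(-⅓)) = (-12*S)*(5/3 - v/3) = -12*S*(5/3 - v/3))
529*g(k, -9) = 529*(4*(-9)*(-5 - 2)) = 529*(4*(-9)*(-7)) = 529*252 = 133308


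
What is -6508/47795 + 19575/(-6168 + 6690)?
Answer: 3571609/95590 ≈ 37.364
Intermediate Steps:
-6508/47795 + 19575/(-6168 + 6690) = -6508*1/47795 + 19575/522 = -6508/47795 + 19575*(1/522) = -6508/47795 + 75/2 = 3571609/95590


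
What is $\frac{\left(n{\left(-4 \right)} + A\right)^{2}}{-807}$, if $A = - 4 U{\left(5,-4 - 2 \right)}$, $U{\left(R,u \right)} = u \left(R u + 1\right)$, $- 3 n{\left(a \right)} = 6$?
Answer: $- \frac{487204}{807} \approx -603.72$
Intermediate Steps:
$n{\left(a \right)} = -2$ ($n{\left(a \right)} = \left(- \frac{1}{3}\right) 6 = -2$)
$U{\left(R,u \right)} = u \left(1 + R u\right)$
$A = -696$ ($A = - 4 \left(-4 - 2\right) \left(1 + 5 \left(-4 - 2\right)\right) = - 4 \left(- 6 \left(1 + 5 \left(-6\right)\right)\right) = - 4 \left(- 6 \left(1 - 30\right)\right) = - 4 \left(\left(-6\right) \left(-29\right)\right) = \left(-4\right) 174 = -696$)
$\frac{\left(n{\left(-4 \right)} + A\right)^{2}}{-807} = \frac{\left(-2 - 696\right)^{2}}{-807} = \left(-698\right)^{2} \left(- \frac{1}{807}\right) = 487204 \left(- \frac{1}{807}\right) = - \frac{487204}{807}$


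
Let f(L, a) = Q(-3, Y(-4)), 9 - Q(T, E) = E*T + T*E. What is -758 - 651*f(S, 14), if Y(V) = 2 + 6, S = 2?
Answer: -37865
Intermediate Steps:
Y(V) = 8
Q(T, E) = 9 - 2*E*T (Q(T, E) = 9 - (E*T + T*E) = 9 - (E*T + E*T) = 9 - 2*E*T)
f(L, a) = 57 (f(L, a) = 9 - 2*8*(-3) = 9 + 48 = 57)
-758 - 651*f(S, 14) = -758 - 651*57 = -758 - 37107 = -37865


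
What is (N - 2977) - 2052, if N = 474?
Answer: -4555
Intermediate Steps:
(N - 2977) - 2052 = (474 - 2977) - 2052 = -2503 - 2052 = -4555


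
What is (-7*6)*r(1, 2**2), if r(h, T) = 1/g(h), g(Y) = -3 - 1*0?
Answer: 14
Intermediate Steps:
g(Y) = -3 (g(Y) = -3 + 0 = -3)
r(h, T) = -1/3 (r(h, T) = 1/(-3) = -1/3)
(-7*6)*r(1, 2**2) = -7*6*(-1/3) = -42*(-1/3) = 14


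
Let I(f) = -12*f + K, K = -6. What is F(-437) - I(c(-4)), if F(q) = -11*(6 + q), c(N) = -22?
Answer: 4483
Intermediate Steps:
I(f) = -6 - 12*f (I(f) = -12*f - 6 = -6 - 12*f)
F(q) = -66 - 11*q
F(-437) - I(c(-4)) = (-66 - 11*(-437)) - (-6 - 12*(-22)) = (-66 + 4807) - (-6 + 264) = 4741 - 1*258 = 4741 - 258 = 4483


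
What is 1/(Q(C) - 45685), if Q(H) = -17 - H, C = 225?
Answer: -1/45927 ≈ -2.1774e-5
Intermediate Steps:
1/(Q(C) - 45685) = 1/((-17 - 1*225) - 45685) = 1/((-17 - 225) - 45685) = 1/(-242 - 45685) = 1/(-45927) = -1/45927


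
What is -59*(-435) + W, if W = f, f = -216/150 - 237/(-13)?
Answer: 8346582/325 ≈ 25682.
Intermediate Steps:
f = 5457/325 (f = -216*1/150 - 237*(-1/13) = -36/25 + 237/13 = 5457/325 ≈ 16.791)
W = 5457/325 ≈ 16.791
-59*(-435) + W = -59*(-435) + 5457/325 = 25665 + 5457/325 = 8346582/325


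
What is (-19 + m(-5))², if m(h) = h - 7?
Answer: 961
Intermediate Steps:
m(h) = -7 + h
(-19 + m(-5))² = (-19 + (-7 - 5))² = (-19 - 12)² = (-31)² = 961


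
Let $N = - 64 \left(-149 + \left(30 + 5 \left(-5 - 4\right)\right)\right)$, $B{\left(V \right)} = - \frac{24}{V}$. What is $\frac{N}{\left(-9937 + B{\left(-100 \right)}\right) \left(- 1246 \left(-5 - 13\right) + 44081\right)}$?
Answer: $- \frac{6400}{402978031} \approx -1.5882 \cdot 10^{-5}$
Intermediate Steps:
$N = 10496$ ($N = - 64 \left(-149 + \left(30 + 5 \left(-9\right)\right)\right) = - 64 \left(-149 + \left(30 - 45\right)\right) = - 64 \left(-149 - 15\right) = \left(-64\right) \left(-164\right) = 10496$)
$\frac{N}{\left(-9937 + B{\left(-100 \right)}\right) \left(- 1246 \left(-5 - 13\right) + 44081\right)} = \frac{10496}{\left(-9937 - \frac{24}{-100}\right) \left(- 1246 \left(-5 - 13\right) + 44081\right)} = \frac{10496}{\left(-9937 - - \frac{6}{25}\right) \left(- 1246 \left(-5 - 13\right) + 44081\right)} = \frac{10496}{\left(-9937 + \frac{6}{25}\right) \left(\left(-1246\right) \left(-18\right) + 44081\right)} = \frac{10496}{\left(- \frac{248419}{25}\right) \left(22428 + 44081\right)} = \frac{10496}{\left(- \frac{248419}{25}\right) 66509} = \frac{10496}{- \frac{16522099271}{25}} = 10496 \left(- \frac{25}{16522099271}\right) = - \frac{6400}{402978031}$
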